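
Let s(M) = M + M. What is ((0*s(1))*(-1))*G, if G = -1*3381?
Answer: 0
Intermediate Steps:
G = -3381
s(M) = 2*M
((0*s(1))*(-1))*G = ((0*(2*1))*(-1))*(-3381) = ((0*2)*(-1))*(-3381) = (0*(-1))*(-3381) = 0*(-3381) = 0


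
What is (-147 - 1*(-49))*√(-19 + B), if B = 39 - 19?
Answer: -98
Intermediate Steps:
B = 20
(-147 - 1*(-49))*√(-19 + B) = (-147 - 1*(-49))*√(-19 + 20) = (-147 + 49)*√1 = -98*1 = -98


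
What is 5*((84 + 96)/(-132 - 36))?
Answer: -75/14 ≈ -5.3571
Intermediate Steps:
5*((84 + 96)/(-132 - 36)) = 5*(180/(-168)) = 5*(180*(-1/168)) = 5*(-15/14) = -75/14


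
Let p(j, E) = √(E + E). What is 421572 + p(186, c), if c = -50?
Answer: 421572 + 10*I ≈ 4.2157e+5 + 10.0*I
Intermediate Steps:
p(j, E) = √2*√E (p(j, E) = √(2*E) = √2*√E)
421572 + p(186, c) = 421572 + √2*√(-50) = 421572 + √2*(5*I*√2) = 421572 + 10*I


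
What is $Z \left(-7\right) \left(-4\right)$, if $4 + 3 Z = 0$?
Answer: $- \frac{112}{3} \approx -37.333$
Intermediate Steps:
$Z = - \frac{4}{3}$ ($Z = - \frac{4}{3} + \frac{1}{3} \cdot 0 = - \frac{4}{3} + 0 = - \frac{4}{3} \approx -1.3333$)
$Z \left(-7\right) \left(-4\right) = \left(- \frac{4}{3}\right) \left(-7\right) \left(-4\right) = \frac{28}{3} \left(-4\right) = - \frac{112}{3}$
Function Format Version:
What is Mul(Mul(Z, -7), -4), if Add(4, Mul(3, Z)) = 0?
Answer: Rational(-112, 3) ≈ -37.333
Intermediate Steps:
Z = Rational(-4, 3) (Z = Add(Rational(-4, 3), Mul(Rational(1, 3), 0)) = Add(Rational(-4, 3), 0) = Rational(-4, 3) ≈ -1.3333)
Mul(Mul(Z, -7), -4) = Mul(Mul(Rational(-4, 3), -7), -4) = Mul(Rational(28, 3), -4) = Rational(-112, 3)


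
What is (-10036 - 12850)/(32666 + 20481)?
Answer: -22886/53147 ≈ -0.43062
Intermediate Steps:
(-10036 - 12850)/(32666 + 20481) = -22886/53147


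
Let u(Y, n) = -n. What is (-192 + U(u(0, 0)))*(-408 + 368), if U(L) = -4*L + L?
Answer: 7680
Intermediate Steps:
U(L) = -3*L
(-192 + U(u(0, 0)))*(-408 + 368) = (-192 - (-3)*0)*(-408 + 368) = (-192 - 3*0)*(-40) = (-192 + 0)*(-40) = -192*(-40) = 7680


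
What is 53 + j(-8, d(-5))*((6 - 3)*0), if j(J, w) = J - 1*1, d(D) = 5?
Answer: 53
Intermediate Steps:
j(J, w) = -1 + J (j(J, w) = J - 1 = -1 + J)
53 + j(-8, d(-5))*((6 - 3)*0) = 53 + (-1 - 8)*((6 - 3)*0) = 53 - 27*0 = 53 - 9*0 = 53 + 0 = 53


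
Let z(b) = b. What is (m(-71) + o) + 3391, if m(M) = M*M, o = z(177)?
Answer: 8609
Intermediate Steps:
o = 177
m(M) = M²
(m(-71) + o) + 3391 = ((-71)² + 177) + 3391 = (5041 + 177) + 3391 = 5218 + 3391 = 8609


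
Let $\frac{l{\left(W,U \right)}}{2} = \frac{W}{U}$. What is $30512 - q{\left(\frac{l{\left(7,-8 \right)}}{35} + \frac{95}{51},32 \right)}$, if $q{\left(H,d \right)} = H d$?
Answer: $\frac{7765768}{255} \approx 30454.0$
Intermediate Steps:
$l{\left(W,U \right)} = \frac{2 W}{U}$ ($l{\left(W,U \right)} = 2 \frac{W}{U} = \frac{2 W}{U}$)
$30512 - q{\left(\frac{l{\left(7,-8 \right)}}{35} + \frac{95}{51},32 \right)} = 30512 - \left(\frac{2 \cdot 7 \frac{1}{-8}}{35} + \frac{95}{51}\right) 32 = 30512 - \left(2 \cdot 7 \left(- \frac{1}{8}\right) \frac{1}{35} + 95 \cdot \frac{1}{51}\right) 32 = 30512 - \left(\left(- \frac{7}{4}\right) \frac{1}{35} + \frac{95}{51}\right) 32 = 30512 - \left(- \frac{1}{20} + \frac{95}{51}\right) 32 = 30512 - \frac{1849}{1020} \cdot 32 = 30512 - \frac{14792}{255} = \frac{7765768}{255}$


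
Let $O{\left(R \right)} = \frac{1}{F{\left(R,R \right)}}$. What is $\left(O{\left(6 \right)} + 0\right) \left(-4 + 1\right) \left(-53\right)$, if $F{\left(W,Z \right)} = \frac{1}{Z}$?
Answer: $954$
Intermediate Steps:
$O{\left(R \right)} = R$ ($O{\left(R \right)} = \frac{1}{\frac{1}{R}} = R$)
$\left(O{\left(6 \right)} + 0\right) \left(-4 + 1\right) \left(-53\right) = \left(6 + 0\right) \left(-4 + 1\right) \left(-53\right) = 6 \left(-3\right) \left(-53\right) = \left(-18\right) \left(-53\right) = 954$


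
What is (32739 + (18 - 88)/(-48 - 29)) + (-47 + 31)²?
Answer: 362955/11 ≈ 32996.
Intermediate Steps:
(32739 + (18 - 88)/(-48 - 29)) + (-47 + 31)² = (32739 - 70/(-77)) + (-16)² = (32739 - 70*(-1/77)) + 256 = (32739 + 10/11) + 256 = 360139/11 + 256 = 362955/11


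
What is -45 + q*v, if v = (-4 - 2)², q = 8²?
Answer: 2259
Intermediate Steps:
q = 64
v = 36 (v = (-6)² = 36)
-45 + q*v = -45 + 64*36 = -45 + 2304 = 2259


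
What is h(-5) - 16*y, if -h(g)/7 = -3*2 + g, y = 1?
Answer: 61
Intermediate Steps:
h(g) = 42 - 7*g (h(g) = -7*(-3*2 + g) = -7*(-6 + g) = 42 - 7*g)
h(-5) - 16*y = (42 - 7*(-5)) - 16*1 = (42 + 35) - 16 = 77 - 16 = 61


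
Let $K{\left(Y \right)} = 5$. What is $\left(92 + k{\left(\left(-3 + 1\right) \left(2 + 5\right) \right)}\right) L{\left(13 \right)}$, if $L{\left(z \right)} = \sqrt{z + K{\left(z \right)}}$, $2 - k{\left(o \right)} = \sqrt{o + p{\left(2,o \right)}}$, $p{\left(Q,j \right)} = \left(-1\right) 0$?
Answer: $3 \sqrt{2} \left(94 - i \sqrt{14}\right) \approx 398.81 - 15.875 i$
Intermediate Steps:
$p{\left(Q,j \right)} = 0$
$k{\left(o \right)} = 2 - \sqrt{o}$ ($k{\left(o \right)} = 2 - \sqrt{o + 0} = 2 - \sqrt{o}$)
$L{\left(z \right)} = \sqrt{5 + z}$ ($L{\left(z \right)} = \sqrt{z + 5} = \sqrt{5 + z}$)
$\left(92 + k{\left(\left(-3 + 1\right) \left(2 + 5\right) \right)}\right) L{\left(13 \right)} = \left(92 + \left(2 - \sqrt{\left(-3 + 1\right) \left(2 + 5\right)}\right)\right) \sqrt{5 + 13} = \left(92 + \left(2 - \sqrt{\left(-2\right) 7}\right)\right) \sqrt{18} = \left(92 + \left(2 - \sqrt{-14}\right)\right) 3 \sqrt{2} = \left(92 + \left(2 - i \sqrt{14}\right)\right) 3 \sqrt{2} = \left(94 - i \sqrt{14}\right) 3 \sqrt{2} = 3 \sqrt{2} \left(94 - i \sqrt{14}\right)$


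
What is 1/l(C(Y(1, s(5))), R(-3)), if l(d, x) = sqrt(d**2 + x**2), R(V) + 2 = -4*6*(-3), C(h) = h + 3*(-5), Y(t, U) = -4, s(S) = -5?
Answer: sqrt(5261)/5261 ≈ 0.013787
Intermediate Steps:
C(h) = -15 + h (C(h) = h - 15 = -15 + h)
R(V) = 70 (R(V) = -2 - 4*6*(-3) = -2 - 24*(-3) = -2 + 72 = 70)
1/l(C(Y(1, s(5))), R(-3)) = 1/(sqrt((-15 - 4)**2 + 70**2)) = 1/(sqrt((-19)**2 + 4900)) = 1/(sqrt(361 + 4900)) = 1/(sqrt(5261)) = sqrt(5261)/5261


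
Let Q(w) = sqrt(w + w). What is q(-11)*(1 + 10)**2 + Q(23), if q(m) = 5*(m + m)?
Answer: -13310 + sqrt(46) ≈ -13303.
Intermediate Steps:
Q(w) = sqrt(2)*sqrt(w) (Q(w) = sqrt(2*w) = sqrt(2)*sqrt(w))
q(m) = 10*m (q(m) = 5*(2*m) = 10*m)
q(-11)*(1 + 10)**2 + Q(23) = (10*(-11))*(1 + 10)**2 + sqrt(2)*sqrt(23) = -110*11**2 + sqrt(46) = -110*121 + sqrt(46) = -13310 + sqrt(46)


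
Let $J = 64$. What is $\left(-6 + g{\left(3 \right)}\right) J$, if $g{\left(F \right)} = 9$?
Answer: $192$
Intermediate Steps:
$\left(-6 + g{\left(3 \right)}\right) J = \left(-6 + 9\right) 64 = 3 \cdot 64 = 192$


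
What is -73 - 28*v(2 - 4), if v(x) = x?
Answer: -17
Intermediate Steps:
-73 - 28*v(2 - 4) = -73 - 28*(2 - 4) = -73 - 28*(-2) = -73 + 56 = -17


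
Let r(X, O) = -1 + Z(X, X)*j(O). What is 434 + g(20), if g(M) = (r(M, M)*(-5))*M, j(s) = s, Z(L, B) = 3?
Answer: -5466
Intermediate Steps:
r(X, O) = -1 + 3*O
g(M) = M*(5 - 15*M) (g(M) = ((-1 + 3*M)*(-5))*M = (5 - 15*M)*M = M*(5 - 15*M))
434 + g(20) = 434 + 5*20*(1 - 3*20) = 434 + 5*20*(1 - 60) = 434 + 5*20*(-59) = 434 - 5900 = -5466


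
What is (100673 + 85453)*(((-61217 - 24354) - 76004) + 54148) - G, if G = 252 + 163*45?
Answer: -19994965389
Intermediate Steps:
G = 7587 (G = 252 + 7335 = 7587)
(100673 + 85453)*(((-61217 - 24354) - 76004) + 54148) - G = (100673 + 85453)*(((-61217 - 24354) - 76004) + 54148) - 1*7587 = 186126*((-85571 - 76004) + 54148) - 7587 = 186126*(-161575 + 54148) - 7587 = 186126*(-107427) - 7587 = -19994957802 - 7587 = -19994965389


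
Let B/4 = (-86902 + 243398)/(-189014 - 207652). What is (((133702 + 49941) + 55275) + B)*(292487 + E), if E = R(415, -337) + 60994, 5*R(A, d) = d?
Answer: 83732536091161736/991665 ≈ 8.4436e+10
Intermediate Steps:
R(A, d) = d/5
E = 304633/5 (E = (⅕)*(-337) + 60994 = -337/5 + 60994 = 304633/5 ≈ 60927.)
B = -312992/198333 (B = 4*((-86902 + 243398)/(-189014 - 207652)) = 4*(156496/(-396666)) = 4*(156496*(-1/396666)) = 4*(-78248/198333) = -312992/198333 ≈ -1.5781)
(((133702 + 49941) + 55275) + B)*(292487 + E) = (((133702 + 49941) + 55275) - 312992/198333)*(292487 + 304633/5) = ((183643 + 55275) - 312992/198333)*(1767068/5) = (238918 - 312992/198333)*(1767068/5) = (47385010702/198333)*(1767068/5) = 83732536091161736/991665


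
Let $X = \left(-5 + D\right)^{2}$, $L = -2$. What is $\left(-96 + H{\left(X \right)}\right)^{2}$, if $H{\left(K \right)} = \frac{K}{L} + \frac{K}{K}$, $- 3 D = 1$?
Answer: $\frac{966289}{81} \approx 11930.0$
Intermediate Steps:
$D = - \frac{1}{3}$ ($D = \left(- \frac{1}{3}\right) 1 = - \frac{1}{3} \approx -0.33333$)
$X = \frac{256}{9}$ ($X = \left(-5 - \frac{1}{3}\right)^{2} = \left(- \frac{16}{3}\right)^{2} = \frac{256}{9} \approx 28.444$)
$H{\left(K \right)} = 1 - \frac{K}{2}$ ($H{\left(K \right)} = \frac{K}{-2} + \frac{K}{K} = K \left(- \frac{1}{2}\right) + 1 = - \frac{K}{2} + 1 = 1 - \frac{K}{2}$)
$\left(-96 + H{\left(X \right)}\right)^{2} = \left(-96 + \left(1 - \frac{128}{9}\right)\right)^{2} = \left(-96 - \frac{119}{9}\right)^{2} = \left(- \frac{983}{9}\right)^{2} = \frac{966289}{81}$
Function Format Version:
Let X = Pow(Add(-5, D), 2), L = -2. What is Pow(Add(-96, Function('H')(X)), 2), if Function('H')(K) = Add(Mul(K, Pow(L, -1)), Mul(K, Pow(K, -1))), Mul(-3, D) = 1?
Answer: Rational(966289, 81) ≈ 11930.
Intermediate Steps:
D = Rational(-1, 3) (D = Mul(Rational(-1, 3), 1) = Rational(-1, 3) ≈ -0.33333)
X = Rational(256, 9) (X = Pow(Add(-5, Rational(-1, 3)), 2) = Pow(Rational(-16, 3), 2) = Rational(256, 9) ≈ 28.444)
Function('H')(K) = Add(1, Mul(Rational(-1, 2), K)) (Function('H')(K) = Add(Mul(K, Pow(-2, -1)), Mul(K, Pow(K, -1))) = Add(Mul(K, Rational(-1, 2)), 1) = Add(Mul(Rational(-1, 2), K), 1) = Add(1, Mul(Rational(-1, 2), K)))
Pow(Add(-96, Function('H')(X)), 2) = Pow(Add(-96, Add(1, Mul(Rational(-1, 2), Rational(256, 9)))), 2) = Pow(Add(-96, Add(1, Rational(-128, 9))), 2) = Pow(Add(-96, Rational(-119, 9)), 2) = Pow(Rational(-983, 9), 2) = Rational(966289, 81)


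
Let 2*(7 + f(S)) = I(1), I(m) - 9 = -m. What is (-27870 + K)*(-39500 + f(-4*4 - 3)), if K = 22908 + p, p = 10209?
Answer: -207272241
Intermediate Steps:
I(m) = 9 - m
f(S) = -3 (f(S) = -7 + (9 - 1*1)/2 = -7 + (9 - 1)/2 = -7 + (½)*8 = -7 + 4 = -3)
K = 33117 (K = 22908 + 10209 = 33117)
(-27870 + K)*(-39500 + f(-4*4 - 3)) = (-27870 + 33117)*(-39500 - 3) = 5247*(-39503) = -207272241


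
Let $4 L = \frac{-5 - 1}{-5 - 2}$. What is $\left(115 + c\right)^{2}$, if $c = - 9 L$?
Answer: $\frac{2505889}{196} \approx 12785.0$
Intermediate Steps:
$L = \frac{3}{14}$ ($L = \frac{\left(-5 - 1\right) \frac{1}{-5 - 2}}{4} = \frac{\left(-6\right) \frac{1}{-7}}{4} = \frac{\left(-6\right) \left(- \frac{1}{7}\right)}{4} = \frac{1}{4} \cdot \frac{6}{7} = \frac{3}{14} \approx 0.21429$)
$c = - \frac{27}{14}$ ($c = \left(-9\right) \frac{3}{14} = - \frac{27}{14} \approx -1.9286$)
$\left(115 + c\right)^{2} = \left(115 - \frac{27}{14}\right)^{2} = \left(\frac{1583}{14}\right)^{2} = \frac{2505889}{196}$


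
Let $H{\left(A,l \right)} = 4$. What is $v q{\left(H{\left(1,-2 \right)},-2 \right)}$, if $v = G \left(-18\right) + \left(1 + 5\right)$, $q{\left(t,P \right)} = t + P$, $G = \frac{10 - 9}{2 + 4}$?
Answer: $6$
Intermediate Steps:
$G = \frac{1}{6}$ ($G = 1 \cdot \frac{1}{6} = \frac{1}{6} \approx 0.16667$)
$q{\left(t,P \right)} = P + t$
$v = 3$ ($v = \frac{1}{6} \left(-18\right) + \left(1 + 5\right) = -3 + 6 = 3$)
$v q{\left(H{\left(1,-2 \right)},-2 \right)} = 3 \left(-2 + 4\right) = 3 \cdot 2 = 6$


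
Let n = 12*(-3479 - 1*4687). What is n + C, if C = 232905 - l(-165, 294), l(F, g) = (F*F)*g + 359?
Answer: -7869596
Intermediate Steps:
l(F, g) = 359 + g*F² (l(F, g) = F²*g + 359 = g*F² + 359 = 359 + g*F²)
n = -97992 (n = 12*(-3479 - 4687) = 12*(-8166) = -97992)
C = -7771604 (C = 232905 - (359 + 294*(-165)²) = 232905 - (359 + 294*27225) = 232905 - (359 + 8004150) = 232905 - 1*8004509 = 232905 - 8004509 = -7771604)
n + C = -97992 - 7771604 = -7869596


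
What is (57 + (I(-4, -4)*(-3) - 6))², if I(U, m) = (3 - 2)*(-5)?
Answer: 4356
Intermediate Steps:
I(U, m) = -5 (I(U, m) = 1*(-5) = -5)
(57 + (I(-4, -4)*(-3) - 6))² = (57 + (-5*(-3) - 6))² = (57 + (15 - 6))² = (57 + 9)² = 66² = 4356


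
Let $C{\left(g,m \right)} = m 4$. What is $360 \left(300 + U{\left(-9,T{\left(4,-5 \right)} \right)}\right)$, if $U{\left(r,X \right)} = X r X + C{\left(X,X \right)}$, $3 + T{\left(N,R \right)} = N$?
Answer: $106200$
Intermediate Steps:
$C{\left(g,m \right)} = 4 m$
$T{\left(N,R \right)} = -3 + N$
$U{\left(r,X \right)} = 4 X + r X^{2}$ ($U{\left(r,X \right)} = X r X + 4 X = r X^{2} + 4 X = 4 X + r X^{2}$)
$360 \left(300 + U{\left(-9,T{\left(4,-5 \right)} \right)}\right) = 360 \left(300 + \left(-3 + 4\right) \left(4 + \left(-3 + 4\right) \left(-9\right)\right)\right) = 360 \left(300 + 1 \left(4 + 1 \left(-9\right)\right)\right) = 360 \left(300 + 1 \left(4 - 9\right)\right) = 360 \left(300 + 1 \left(-5\right)\right) = 360 \left(300 - 5\right) = 360 \cdot 295 = 106200$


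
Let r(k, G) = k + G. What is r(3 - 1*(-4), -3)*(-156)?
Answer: -624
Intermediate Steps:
r(k, G) = G + k
r(3 - 1*(-4), -3)*(-156) = (-3 + (3 - 1*(-4)))*(-156) = (-3 + (3 + 4))*(-156) = (-3 + 7)*(-156) = 4*(-156) = -624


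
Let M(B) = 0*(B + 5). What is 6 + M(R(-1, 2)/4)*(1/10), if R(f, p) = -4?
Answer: 6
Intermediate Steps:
M(B) = 0 (M(B) = 0*(5 + B) = 0)
6 + M(R(-1, 2)/4)*(1/10) = 6 + 0*(1/10) = 6 + 0*(1*(⅒)) = 6 + 0*(⅒) = 6 + 0 = 6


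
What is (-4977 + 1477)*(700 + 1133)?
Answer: -6415500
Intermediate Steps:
(-4977 + 1477)*(700 + 1133) = -3500*1833 = -6415500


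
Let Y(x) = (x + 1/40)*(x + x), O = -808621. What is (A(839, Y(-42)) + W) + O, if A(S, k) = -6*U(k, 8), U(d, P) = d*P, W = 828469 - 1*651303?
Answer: -4003491/5 ≈ -8.0070e+5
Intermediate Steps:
W = 177166 (W = 828469 - 651303 = 177166)
Y(x) = 2*x*(1/40 + x) (Y(x) = (x + 1/40)*(2*x) = (1/40 + x)*(2*x) = 2*x*(1/40 + x))
U(d, P) = P*d
A(S, k) = -48*k
(A(839, Y(-42)) + W) + O = (-12*(-42)*(1 + 40*(-42))/5 + 177166) - 808621 = (-12*(-42)*(1 - 1680)/5 + 177166) - 808621 = (-12*(-42)*(-1679)/5 + 177166) - 808621 = (-48*35259/10 + 177166) - 808621 = (-846216/5 + 177166) - 808621 = 39614/5 - 808621 = -4003491/5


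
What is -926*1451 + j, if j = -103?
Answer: -1343729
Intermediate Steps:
-926*1451 + j = -926*1451 - 103 = -1343626 - 103 = -1343729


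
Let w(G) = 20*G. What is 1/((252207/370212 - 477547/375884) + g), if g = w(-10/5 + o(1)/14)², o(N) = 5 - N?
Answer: 284111733458/333808839293999 ≈ 0.00085112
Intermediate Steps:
g = 57600/49 (g = (20*(-10/5 + (5 - 1*1)/14))² = (20*(-10*⅕ + (5 - 1)*(1/14)))² = (20*(-2 + 4*(1/14)))² = (20*(-2 + 2/7))² = (20*(-12/7))² = (-240/7)² = 57600/49 ≈ 1175.5)
1/((252207/370212 - 477547/375884) + g) = 1/((252207/370212 - 477547/375884) + 57600/49) = 1/((252207*(1/370212) - 477547*1/375884) + 57600/49) = 1/((84069/123404 - 477547/375884) + 57600/49) = 1/(-3416377249/5798198642 + 57600/49) = 1/(333808839293999/284111733458) = 284111733458/333808839293999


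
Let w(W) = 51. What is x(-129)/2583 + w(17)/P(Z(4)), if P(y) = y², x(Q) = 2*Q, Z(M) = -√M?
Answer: 43567/3444 ≈ 12.650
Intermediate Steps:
x(-129)/2583 + w(17)/P(Z(4)) = (2*(-129))/2583 + 51/((-√4)²) = -258*1/2583 + 51/((-1*2)²) = -86/861 + 51/((-2)²) = -86/861 + 51/4 = 43567/3444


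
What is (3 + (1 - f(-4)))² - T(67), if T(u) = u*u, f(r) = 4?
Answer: -4489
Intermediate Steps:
T(u) = u²
(3 + (1 - f(-4)))² - T(67) = (3 + (1 - 1*4))² - 1*67² = (3 + (1 - 4))² - 1*4489 = (3 - 3)² - 4489 = 0² - 4489 = 0 - 4489 = -4489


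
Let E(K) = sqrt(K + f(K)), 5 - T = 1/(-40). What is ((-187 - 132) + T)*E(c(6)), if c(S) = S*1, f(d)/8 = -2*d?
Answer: -37677*I*sqrt(10)/40 ≈ -2978.6*I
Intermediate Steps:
T = 201/40 (T = 5 - 1/(-40) = 5 - 1*(-1/40) = 5 + 1/40 = 201/40 ≈ 5.0250)
f(d) = -16*d (f(d) = 8*(-2*d) = -16*d)
c(S) = S
E(K) = sqrt(15)*sqrt(-K) (E(K) = sqrt(K - 16*K) = sqrt(-15*K) = sqrt(15)*sqrt(-K))
((-187 - 132) + T)*E(c(6)) = ((-187 - 132) + 201/40)*(sqrt(15)*sqrt(-1*6)) = (-319 + 201/40)*(sqrt(15)*sqrt(-6)) = -12559*sqrt(15)*I*sqrt(6)/40 = -37677*I*sqrt(10)/40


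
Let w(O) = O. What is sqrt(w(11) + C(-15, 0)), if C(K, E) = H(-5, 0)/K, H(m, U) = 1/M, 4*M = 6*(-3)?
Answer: sqrt(22305)/45 ≈ 3.3189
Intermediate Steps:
M = -9/2 (M = (6*(-3))/4 = (1/4)*(-18) = -9/2 ≈ -4.5000)
H(m, U) = -2/9 (H(m, U) = 1/(-9/2) = -2/9)
C(K, E) = -2/(9*K)
sqrt(w(11) + C(-15, 0)) = sqrt(11 - 2/9/(-15)) = sqrt(11 - 2/9*(-1/15)) = sqrt(11 + 2/135) = sqrt(1487/135) = sqrt(22305)/45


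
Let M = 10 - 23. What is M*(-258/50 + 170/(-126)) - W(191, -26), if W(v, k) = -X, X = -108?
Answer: -36824/1575 ≈ -23.380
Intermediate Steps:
M = -13
W(v, k) = 108 (W(v, k) = -1*(-108) = 108)
M*(-258/50 + 170/(-126)) - W(191, -26) = -13*(-258/50 + 170/(-126)) - 1*108 = -13*(-258*1/50 + 170*(-1/126)) - 108 = -13*(-129/25 - 85/63) - 108 = -13*(-10252/1575) - 108 = 133276/1575 - 108 = -36824/1575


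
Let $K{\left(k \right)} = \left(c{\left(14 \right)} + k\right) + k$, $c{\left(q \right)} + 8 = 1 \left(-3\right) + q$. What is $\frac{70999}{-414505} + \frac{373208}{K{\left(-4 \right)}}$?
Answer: $- \frac{30939387407}{414505} \approx -74642.0$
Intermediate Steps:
$c{\left(q \right)} = -11 + q$ ($c{\left(q \right)} = -8 + \left(1 \left(-3\right) + q\right) = -8 + \left(-3 + q\right) = -11 + q$)
$K{\left(k \right)} = 3 + 2 k$ ($K{\left(k \right)} = \left(\left(-11 + 14\right) + k\right) + k = \left(3 + k\right) + k = 3 + 2 k$)
$\frac{70999}{-414505} + \frac{373208}{K{\left(-4 \right)}} = \frac{70999}{-414505} + \frac{373208}{3 + 2 \left(-4\right)} = 70999 \left(- \frac{1}{414505}\right) + \frac{373208}{3 - 8} = - \frac{70999}{414505} + \frac{373208}{-5} = - \frac{70999}{414505} + 373208 \left(- \frac{1}{5}\right) = - \frac{70999}{414505} - \frac{373208}{5} = - \frac{30939387407}{414505}$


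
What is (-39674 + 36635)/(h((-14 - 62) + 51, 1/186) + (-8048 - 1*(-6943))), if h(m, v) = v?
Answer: 565254/205529 ≈ 2.7502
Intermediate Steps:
(-39674 + 36635)/(h((-14 - 62) + 51, 1/186) + (-8048 - 1*(-6943))) = (-39674 + 36635)/(1/186 + (-8048 - 1*(-6943))) = -3039/(1/186 + (-8048 + 6943)) = -3039/(1/186 - 1105) = -3039/(-205529/186) = -3039*(-186/205529) = 565254/205529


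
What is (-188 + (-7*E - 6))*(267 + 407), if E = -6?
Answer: -102448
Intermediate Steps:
(-188 + (-7*E - 6))*(267 + 407) = (-188 + (-7*(-6) - 6))*(267 + 407) = (-188 + (42 - 6))*674 = (-188 + 36)*674 = -152*674 = -102448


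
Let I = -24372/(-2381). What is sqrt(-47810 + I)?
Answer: I*sqrt(270984557678)/2381 ≈ 218.63*I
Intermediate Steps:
I = 24372/2381 (I = -24372*(-1/2381) = 24372/2381 ≈ 10.236)
sqrt(-47810 + I) = sqrt(-47810 + 24372/2381) = sqrt(-113811238/2381) = I*sqrt(270984557678)/2381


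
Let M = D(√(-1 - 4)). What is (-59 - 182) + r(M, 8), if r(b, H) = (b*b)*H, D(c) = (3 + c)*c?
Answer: -401 - 240*I*√5 ≈ -401.0 - 536.66*I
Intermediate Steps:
D(c) = c*(3 + c)
M = I*√5*(3 + I*√5) (M = √(-1 - 4)*(3 + √(-1 - 4)) = √(-5)*(3 + √(-5)) = (I*√5)*(3 + I*√5) = I*√5*(3 + I*√5) ≈ -5.0 + 6.7082*I)
r(b, H) = H*b² (r(b, H) = b²*H = H*b²)
(-59 - 182) + r(M, 8) = (-59 - 182) + 8*(-5 + 3*I*√5)² = -241 + 8*(-5 + 3*I*√5)²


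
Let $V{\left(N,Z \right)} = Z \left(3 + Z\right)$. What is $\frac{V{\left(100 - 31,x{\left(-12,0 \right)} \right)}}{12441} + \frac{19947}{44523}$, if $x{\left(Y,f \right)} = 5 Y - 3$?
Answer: $\frac{46273063}{61545627} \approx 0.75185$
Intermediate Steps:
$x{\left(Y,f \right)} = -3 + 5 Y$
$\frac{V{\left(100 - 31,x{\left(-12,0 \right)} \right)}}{12441} + \frac{19947}{44523} = \frac{\left(-3 + 5 \left(-12\right)\right) \left(3 + \left(-3 + 5 \left(-12\right)\right)\right)}{12441} + \frac{19947}{44523} = \left(-3 - 60\right) \left(3 - 63\right) \frac{1}{12441} + 19947 \cdot \frac{1}{44523} = - 63 \left(3 - 63\right) \frac{1}{12441} + \frac{6649}{14841} = \left(-63\right) \left(-60\right) \frac{1}{12441} + \frac{6649}{14841} = 3780 \cdot \frac{1}{12441} + \frac{6649}{14841} = \frac{1260}{4147} + \frac{6649}{14841} = \frac{46273063}{61545627}$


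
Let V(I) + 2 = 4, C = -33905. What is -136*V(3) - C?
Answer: 33633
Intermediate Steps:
V(I) = 2 (V(I) = -2 + 4 = 2)
-136*V(3) - C = -136*2 - 1*(-33905) = -272 + 33905 = 33633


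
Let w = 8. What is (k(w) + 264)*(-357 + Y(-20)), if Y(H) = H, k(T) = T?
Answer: -102544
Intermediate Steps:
(k(w) + 264)*(-357 + Y(-20)) = (8 + 264)*(-357 - 20) = 272*(-377) = -102544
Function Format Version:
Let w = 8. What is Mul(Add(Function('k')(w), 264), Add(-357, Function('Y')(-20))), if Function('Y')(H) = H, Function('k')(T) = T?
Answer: -102544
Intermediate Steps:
Mul(Add(Function('k')(w), 264), Add(-357, Function('Y')(-20))) = Mul(Add(8, 264), Add(-357, -20)) = Mul(272, -377) = -102544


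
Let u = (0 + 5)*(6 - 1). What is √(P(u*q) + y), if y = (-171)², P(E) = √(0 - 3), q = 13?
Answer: √(29241 + I*√3) ≈ 171.0 + 0.0051*I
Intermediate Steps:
u = 25 (u = 5*5 = 25)
P(E) = I*√3 (P(E) = √(-3) = I*√3)
y = 29241
√(P(u*q) + y) = √(I*√3 + 29241) = √(29241 + I*√3)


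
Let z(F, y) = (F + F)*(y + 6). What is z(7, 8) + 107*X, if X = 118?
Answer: 12822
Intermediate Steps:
z(F, y) = 2*F*(6 + y) (z(F, y) = (2*F)*(6 + y) = 2*F*(6 + y))
z(7, 8) + 107*X = 2*7*(6 + 8) + 107*118 = 2*7*14 + 12626 = 196 + 12626 = 12822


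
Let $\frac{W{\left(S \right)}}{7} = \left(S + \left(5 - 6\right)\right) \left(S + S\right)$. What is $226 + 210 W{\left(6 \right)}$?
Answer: $88426$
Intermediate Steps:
$W{\left(S \right)} = 14 S \left(-1 + S\right)$ ($W{\left(S \right)} = 7 \left(S + \left(5 - 6\right)\right) \left(S + S\right) = 7 \left(S - 1\right) 2 S = 7 \left(-1 + S\right) 2 S = 7 \cdot 2 S \left(-1 + S\right) = 14 S \left(-1 + S\right)$)
$226 + 210 W{\left(6 \right)} = 226 + 210 \cdot 14 \cdot 6 \left(-1 + 6\right) = 226 + 210 \cdot 14 \cdot 6 \cdot 5 = 226 + 210 \cdot 420 = 226 + 88200 = 88426$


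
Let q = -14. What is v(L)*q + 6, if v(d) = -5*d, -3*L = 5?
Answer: -332/3 ≈ -110.67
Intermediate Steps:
L = -5/3 (L = -⅓*5 = -5/3 ≈ -1.6667)
v(L)*q + 6 = -5*(-5/3)*(-14) + 6 = (25/3)*(-14) + 6 = -350/3 + 6 = -332/3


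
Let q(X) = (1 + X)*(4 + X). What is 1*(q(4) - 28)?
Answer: 12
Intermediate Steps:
1*(q(4) - 28) = 1*((4 + 4² + 5*4) - 28) = 1*((4 + 16 + 20) - 28) = 1*(40 - 28) = 1*12 = 12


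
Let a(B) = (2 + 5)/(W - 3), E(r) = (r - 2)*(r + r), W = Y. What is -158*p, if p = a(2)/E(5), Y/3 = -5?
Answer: 553/270 ≈ 2.0481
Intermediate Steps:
Y = -15 (Y = 3*(-5) = -15)
W = -15
E(r) = 2*r*(-2 + r) (E(r) = (-2 + r)*(2*r) = 2*r*(-2 + r))
a(B) = -7/18 (a(B) = (2 + 5)/(-15 - 3) = 7/(-18) = 7*(-1/18) = -7/18)
p = -7/540 (p = -7*1/(10*(-2 + 5))/18 = -7/(18*(2*5*3)) = -7/18/30 = -7/18*1/30 = -7/540 ≈ -0.012963)
-158*p = -158*(-7/540) = 553/270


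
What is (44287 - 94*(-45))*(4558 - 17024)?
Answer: -604812922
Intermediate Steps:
(44287 - 94*(-45))*(4558 - 17024) = (44287 + 4230)*(-12466) = 48517*(-12466) = -604812922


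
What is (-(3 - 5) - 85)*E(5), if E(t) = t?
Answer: -415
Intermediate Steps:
(-(3 - 5) - 85)*E(5) = (-(3 - 5) - 85)*5 = (-1*(-2) - 85)*5 = (2 - 85)*5 = -83*5 = -415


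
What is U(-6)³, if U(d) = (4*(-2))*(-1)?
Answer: 512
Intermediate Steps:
U(d) = 8 (U(d) = -8*(-1) = 8)
U(-6)³ = 8³ = 512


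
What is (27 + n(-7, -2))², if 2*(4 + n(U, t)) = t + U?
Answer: 1369/4 ≈ 342.25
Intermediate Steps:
n(U, t) = -4 + U/2 + t/2 (n(U, t) = -4 + (t + U)/2 = -4 + (U + t)/2 = -4 + (U/2 + t/2) = -4 + U/2 + t/2)
(27 + n(-7, -2))² = (27 + (-4 + (½)*(-7) + (½)*(-2)))² = (27 + (-4 - 7/2 - 1))² = (27 - 17/2)² = (37/2)² = 1369/4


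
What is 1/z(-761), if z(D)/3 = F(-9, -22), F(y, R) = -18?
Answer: -1/54 ≈ -0.018519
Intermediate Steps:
z(D) = -54 (z(D) = 3*(-18) = -54)
1/z(-761) = 1/(-54) = -1/54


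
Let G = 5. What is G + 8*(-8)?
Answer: -59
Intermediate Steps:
G + 8*(-8) = 5 + 8*(-8) = 5 - 64 = -59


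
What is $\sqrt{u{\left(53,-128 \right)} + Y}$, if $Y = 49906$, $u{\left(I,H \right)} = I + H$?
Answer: $\sqrt{49831} \approx 223.23$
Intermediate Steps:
$u{\left(I,H \right)} = H + I$
$\sqrt{u{\left(53,-128 \right)} + Y} = \sqrt{\left(-128 + 53\right) + 49906} = \sqrt{-75 + 49906} = \sqrt{49831}$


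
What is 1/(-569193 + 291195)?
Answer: -1/277998 ≈ -3.5971e-6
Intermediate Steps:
1/(-569193 + 291195) = 1/(-277998) = -1/277998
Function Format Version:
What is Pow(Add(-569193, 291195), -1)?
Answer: Rational(-1, 277998) ≈ -3.5971e-6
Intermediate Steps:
Pow(Add(-569193, 291195), -1) = Pow(-277998, -1) = Rational(-1, 277998)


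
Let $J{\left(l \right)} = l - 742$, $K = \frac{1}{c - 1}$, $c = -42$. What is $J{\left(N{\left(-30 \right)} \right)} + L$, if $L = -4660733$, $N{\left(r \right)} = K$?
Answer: $- \frac{200443426}{43} \approx -4.6615 \cdot 10^{6}$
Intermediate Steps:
$K = - \frac{1}{43}$ ($K = \frac{1}{-42 - 1} = \frac{1}{-43} = - \frac{1}{43} \approx -0.023256$)
$N{\left(r \right)} = - \frac{1}{43}$
$J{\left(l \right)} = -742 + l$
$J{\left(N{\left(-30 \right)} \right)} + L = \left(-742 - \frac{1}{43}\right) - 4660733 = - \frac{31907}{43} - 4660733 = - \frac{200443426}{43}$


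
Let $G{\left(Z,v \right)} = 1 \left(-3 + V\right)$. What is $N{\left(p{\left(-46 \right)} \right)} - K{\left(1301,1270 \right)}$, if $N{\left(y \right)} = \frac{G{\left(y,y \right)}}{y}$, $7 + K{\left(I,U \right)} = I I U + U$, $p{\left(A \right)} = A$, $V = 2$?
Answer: $- \frac{98881808517}{46} \approx -2.1496 \cdot 10^{9}$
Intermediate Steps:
$G{\left(Z,v \right)} = -1$ ($G{\left(Z,v \right)} = 1 \left(-3 + 2\right) = 1 \left(-1\right) = -1$)
$K{\left(I,U \right)} = -7 + U + U I^{2}$ ($K{\left(I,U \right)} = -7 + \left(I I U + U\right) = -7 + \left(I^{2} U + U\right) = -7 + \left(U I^{2} + U\right) = -7 + \left(U + U I^{2}\right) = -7 + U + U I^{2}$)
$N{\left(y \right)} = - \frac{1}{y}$
$N{\left(p{\left(-46 \right)} \right)} - K{\left(1301,1270 \right)} = - \frac{1}{-46} - \left(-7 + 1270 + 1270 \cdot 1301^{2}\right) = \left(-1\right) \left(- \frac{1}{46}\right) - \left(-7 + 1270 + 1270 \cdot 1692601\right) = \frac{1}{46} - \left(-7 + 1270 + 2149603270\right) = \frac{1}{46} - 2149604533 = - \frac{98881808517}{46}$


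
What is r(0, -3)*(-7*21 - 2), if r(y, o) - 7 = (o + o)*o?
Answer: -3725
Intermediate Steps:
r(y, o) = 7 + 2*o² (r(y, o) = 7 + (o + o)*o = 7 + (2*o)*o = 7 + 2*o²)
r(0, -3)*(-7*21 - 2) = (7 + 2*(-3)²)*(-7*21 - 2) = (7 + 2*9)*(-147 - 2) = (7 + 18)*(-149) = 25*(-149) = -3725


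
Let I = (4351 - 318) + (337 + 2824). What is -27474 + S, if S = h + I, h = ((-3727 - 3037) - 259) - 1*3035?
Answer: -30338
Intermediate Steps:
I = 7194 (I = 4033 + 3161 = 7194)
h = -10058 (h = (-6764 - 259) - 3035 = -7023 - 3035 = -10058)
S = -2864 (S = -10058 + 7194 = -2864)
-27474 + S = -27474 - 2864 = -30338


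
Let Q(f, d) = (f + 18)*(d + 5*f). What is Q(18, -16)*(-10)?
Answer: -26640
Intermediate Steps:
Q(f, d) = (18 + f)*(d + 5*f)
Q(18, -16)*(-10) = (5*18² + 18*(-16) + 90*18 - 16*18)*(-10) = (5*324 - 288 + 1620 - 288)*(-10) = (1620 - 288 + 1620 - 288)*(-10) = 2664*(-10) = -26640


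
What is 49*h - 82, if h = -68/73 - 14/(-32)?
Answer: -124049/1168 ≈ -106.21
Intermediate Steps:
h = -577/1168 (h = -68*1/73 - 14*(-1/32) = -68/73 + 7/16 = -577/1168 ≈ -0.49401)
49*h - 82 = 49*(-577/1168) - 82 = -28273/1168 - 82 = -124049/1168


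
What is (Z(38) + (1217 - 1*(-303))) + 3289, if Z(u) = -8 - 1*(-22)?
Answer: 4823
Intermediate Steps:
Z(u) = 14 (Z(u) = -8 + 22 = 14)
(Z(38) + (1217 - 1*(-303))) + 3289 = (14 + (1217 - 1*(-303))) + 3289 = (14 + (1217 + 303)) + 3289 = (14 + 1520) + 3289 = 1534 + 3289 = 4823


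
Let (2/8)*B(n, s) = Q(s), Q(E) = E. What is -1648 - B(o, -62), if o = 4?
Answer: -1400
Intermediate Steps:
B(n, s) = 4*s
-1648 - B(o, -62) = -1648 - 4*(-62) = -1648 - 1*(-248) = -1648 + 248 = -1400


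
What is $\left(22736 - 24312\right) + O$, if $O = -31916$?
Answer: $-33492$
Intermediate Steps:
$\left(22736 - 24312\right) + O = \left(22736 - 24312\right) - 31916 = -1576 - 31916 = -33492$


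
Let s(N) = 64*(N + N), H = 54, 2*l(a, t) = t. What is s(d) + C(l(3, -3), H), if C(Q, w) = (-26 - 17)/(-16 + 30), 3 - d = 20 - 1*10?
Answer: -12587/14 ≈ -899.07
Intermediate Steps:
l(a, t) = t/2
d = -7 (d = 3 - (20 - 1*10) = 3 - (20 - 10) = 3 - 1*10 = 3 - 10 = -7)
C(Q, w) = -43/14
s(N) = 128*N (s(N) = 64*(2*N) = 128*N)
s(d) + C(l(3, -3), H) = 128*(-7) - 43/14 = -896 - 43/14 = -12587/14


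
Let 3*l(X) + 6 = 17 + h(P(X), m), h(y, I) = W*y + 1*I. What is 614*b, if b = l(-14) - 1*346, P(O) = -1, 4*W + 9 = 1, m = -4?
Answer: -210602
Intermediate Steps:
W = -2 (W = -9/4 + (1/4)*1 = -9/4 + 1/4 = -2)
h(y, I) = I - 2*y (h(y, I) = -2*y + 1*I = -2*y + I = I - 2*y)
l(X) = 3 (l(X) = -2 + (17 + (-4 - 2*(-1)))/3 = -2 + (17 + (-4 + 2))/3 = -2 + (17 - 2)/3 = -2 + (1/3)*15 = -2 + 5 = 3)
b = -343 (b = 3 - 1*346 = 3 - 346 = -343)
614*b = 614*(-343) = -210602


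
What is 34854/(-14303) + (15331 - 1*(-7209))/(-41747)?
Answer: -1777439558/597107341 ≈ -2.9767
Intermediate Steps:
34854/(-14303) + (15331 - 1*(-7209))/(-41747) = 34854*(-1/14303) + (15331 + 7209)*(-1/41747) = -34854/14303 + 22540*(-1/41747) = -34854/14303 - 22540/41747 = -1777439558/597107341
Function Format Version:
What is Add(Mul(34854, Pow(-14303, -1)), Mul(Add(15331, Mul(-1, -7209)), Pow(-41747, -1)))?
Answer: Rational(-1777439558, 597107341) ≈ -2.9767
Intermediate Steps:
Add(Mul(34854, Pow(-14303, -1)), Mul(Add(15331, Mul(-1, -7209)), Pow(-41747, -1))) = Add(Mul(34854, Rational(-1, 14303)), Mul(Add(15331, 7209), Rational(-1, 41747))) = Add(Rational(-34854, 14303), Mul(22540, Rational(-1, 41747))) = Add(Rational(-34854, 14303), Rational(-22540, 41747)) = Rational(-1777439558, 597107341)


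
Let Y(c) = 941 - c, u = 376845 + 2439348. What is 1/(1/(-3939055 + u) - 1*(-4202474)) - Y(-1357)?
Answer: -10843798631506064/4718798360587 ≈ -2298.0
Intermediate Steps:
u = 2816193
1/(1/(-3939055 + u) - 1*(-4202474)) - Y(-1357) = 1/(1/(-3939055 + 2816193) - 1*(-4202474)) - (941 - 1*(-1357)) = 1/(1/(-1122862) + 4202474) - (941 + 1357) = 1/(-1/1122862 + 4202474) - 1*2298 = 1/(4718798360587/1122862) - 2298 = 1122862/4718798360587 - 2298 = -10843798631506064/4718798360587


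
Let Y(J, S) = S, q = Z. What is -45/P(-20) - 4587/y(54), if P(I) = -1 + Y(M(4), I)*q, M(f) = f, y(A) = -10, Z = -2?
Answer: 59481/130 ≈ 457.55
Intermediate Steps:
q = -2
P(I) = -1 - 2*I (P(I) = -1 + I*(-2) = -1 - 2*I)
-45/P(-20) - 4587/y(54) = -45/(-1 - 2*(-20)) - 4587/(-10) = -45/(-1 + 40) - 4587*(-⅒) = -45/39 + 4587/10 = -45*1/39 + 4587/10 = -15/13 + 4587/10 = 59481/130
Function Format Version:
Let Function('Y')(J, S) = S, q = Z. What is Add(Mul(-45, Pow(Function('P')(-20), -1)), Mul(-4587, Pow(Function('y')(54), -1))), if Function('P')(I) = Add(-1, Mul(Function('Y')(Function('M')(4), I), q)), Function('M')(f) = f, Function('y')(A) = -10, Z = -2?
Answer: Rational(59481, 130) ≈ 457.55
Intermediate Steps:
q = -2
Function('P')(I) = Add(-1, Mul(-2, I)) (Function('P')(I) = Add(-1, Mul(I, -2)) = Add(-1, Mul(-2, I)))
Add(Mul(-45, Pow(Function('P')(-20), -1)), Mul(-4587, Pow(Function('y')(54), -1))) = Add(Mul(-45, Pow(Add(-1, Mul(-2, -20)), -1)), Mul(-4587, Pow(-10, -1))) = Add(Mul(-45, Pow(Add(-1, 40), -1)), Mul(-4587, Rational(-1, 10))) = Add(Mul(-45, Pow(39, -1)), Rational(4587, 10)) = Add(Mul(-45, Rational(1, 39)), Rational(4587, 10)) = Add(Rational(-15, 13), Rational(4587, 10)) = Rational(59481, 130)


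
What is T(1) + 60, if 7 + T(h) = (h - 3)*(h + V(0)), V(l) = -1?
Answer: 53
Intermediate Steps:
T(h) = -7 + (-1 + h)*(-3 + h) (T(h) = -7 + (h - 3)*(h - 1) = -7 + (-3 + h)*(-1 + h) = -7 + (-1 + h)*(-3 + h))
T(1) + 60 = (-4 + 1² - 4*1) + 60 = (-4 + 1 - 4) + 60 = -7 + 60 = 53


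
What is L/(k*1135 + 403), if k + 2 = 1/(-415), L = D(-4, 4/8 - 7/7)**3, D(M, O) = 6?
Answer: -4482/38797 ≈ -0.11552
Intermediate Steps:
L = 216 (L = 6**3 = 216)
k = -831/415 (k = -2 + 1/(-415) = -2 - 1/415 = -831/415 ≈ -2.0024)
L/(k*1135 + 403) = 216/(-831/415*1135 + 403) = 216/(-188637/83 + 403) = 216/(-155188/83) = 216*(-83/155188) = -4482/38797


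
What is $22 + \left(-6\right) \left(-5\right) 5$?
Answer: $172$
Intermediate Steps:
$22 + \left(-6\right) \left(-5\right) 5 = 22 + 30 \cdot 5 = 22 + 150 = 172$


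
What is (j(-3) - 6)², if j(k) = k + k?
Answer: 144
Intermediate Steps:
j(k) = 2*k
(j(-3) - 6)² = (2*(-3) - 6)² = (-6 - 6)² = (-12)² = 144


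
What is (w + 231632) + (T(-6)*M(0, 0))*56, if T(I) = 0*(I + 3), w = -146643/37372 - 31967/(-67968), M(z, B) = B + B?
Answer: 147089923268993/635025024 ≈ 2.3163e+5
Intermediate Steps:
M(z, B) = 2*B
w = -2193090175/635025024 (w = -146643*1/37372 - 31967*(-1/67968) = -146643/37372 + 31967/67968 = -2193090175/635025024 ≈ -3.4535)
T(I) = 0 (T(I) = 0*(3 + I) = 0)
(w + 231632) + (T(-6)*M(0, 0))*56 = (-2193090175/635025024 + 231632) + (0*(2*0))*56 = 147089923268993/635025024 + (0*0)*56 = 147089923268993/635025024 + 0*56 = 147089923268993/635025024 + 0 = 147089923268993/635025024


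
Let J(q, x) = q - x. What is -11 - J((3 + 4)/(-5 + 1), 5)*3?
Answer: 37/4 ≈ 9.2500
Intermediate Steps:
-11 - J((3 + 4)/(-5 + 1), 5)*3 = -11 - ((3 + 4)/(-5 + 1) - 1*5)*3 = -11 - (7/(-4) - 5)*3 = -11 - (7*(-1/4) - 5)*3 = -11 - (-7/4 - 5)*3 = -11 - (-27)*3/4 = -11 - 1*(-81/4) = -11 + 81/4 = 37/4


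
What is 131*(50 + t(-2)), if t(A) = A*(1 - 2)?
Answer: 6812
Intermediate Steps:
t(A) = -A (t(A) = A*(-1) = -A)
131*(50 + t(-2)) = 131*(50 - 1*(-2)) = 131*(50 + 2) = 131*52 = 6812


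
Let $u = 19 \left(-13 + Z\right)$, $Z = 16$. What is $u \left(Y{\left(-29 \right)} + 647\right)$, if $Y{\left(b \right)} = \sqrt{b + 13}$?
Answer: $36879 + 228 i \approx 36879.0 + 228.0 i$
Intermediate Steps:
$u = 57$ ($u = 19 \left(-13 + 16\right) = 19 \cdot 3 = 57$)
$Y{\left(b \right)} = \sqrt{13 + b}$
$u \left(Y{\left(-29 \right)} + 647\right) = 57 \left(\sqrt{13 - 29} + 647\right) = 57 \left(\sqrt{-16} + 647\right) = 57 \left(4 i + 647\right) = 57 \left(647 + 4 i\right) = 36879 + 228 i$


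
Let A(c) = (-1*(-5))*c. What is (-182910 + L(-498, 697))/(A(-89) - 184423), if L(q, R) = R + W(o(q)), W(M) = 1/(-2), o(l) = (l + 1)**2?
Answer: 364427/369736 ≈ 0.98564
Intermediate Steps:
o(l) = (1 + l)**2
A(c) = 5*c
W(M) = -1/2
L(q, R) = -1/2 + R (L(q, R) = R - 1/2 = -1/2 + R)
(-182910 + L(-498, 697))/(A(-89) - 184423) = (-182910 + (-1/2 + 697))/(5*(-89) - 184423) = (-182910 + 1393/2)/(-445 - 184423) = -364427/2/(-184868) = -364427/2*(-1/184868) = 364427/369736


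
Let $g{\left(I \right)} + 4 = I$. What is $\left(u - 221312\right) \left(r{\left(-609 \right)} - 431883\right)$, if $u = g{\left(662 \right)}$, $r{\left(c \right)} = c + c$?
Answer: $95565468054$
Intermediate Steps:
$r{\left(c \right)} = 2 c$
$g{\left(I \right)} = -4 + I$
$u = 658$ ($u = -4 + 662 = 658$)
$\left(u - 221312\right) \left(r{\left(-609 \right)} - 431883\right) = \left(658 - 221312\right) \left(2 \left(-609\right) - 431883\right) = - 220654 \left(-1218 - 431883\right) = \left(-220654\right) \left(-433101\right) = 95565468054$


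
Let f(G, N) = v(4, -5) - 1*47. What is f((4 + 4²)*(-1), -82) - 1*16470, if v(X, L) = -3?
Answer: -16520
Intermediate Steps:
f(G, N) = -50 (f(G, N) = -3 - 1*47 = -3 - 47 = -50)
f((4 + 4²)*(-1), -82) - 1*16470 = -50 - 1*16470 = -50 - 16470 = -16520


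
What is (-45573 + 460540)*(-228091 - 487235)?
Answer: -296836684242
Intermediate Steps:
(-45573 + 460540)*(-228091 - 487235) = 414967*(-715326) = -296836684242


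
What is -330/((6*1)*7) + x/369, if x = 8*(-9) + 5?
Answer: -20764/2583 ≈ -8.0387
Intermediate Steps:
x = -67 (x = -72 + 5 = -67)
-330/((6*1)*7) + x/369 = -330/((6*1)*7) - 67/369 = -330/(6*7) - 67*1/369 = -330/42 - 67/369 = -330*1/42 - 67/369 = -55/7 - 67/369 = -20764/2583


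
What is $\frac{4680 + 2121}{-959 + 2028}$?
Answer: $\frac{6801}{1069} \approx 6.362$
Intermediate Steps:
$\frac{4680 + 2121}{-959 + 2028} = \frac{6801}{1069}$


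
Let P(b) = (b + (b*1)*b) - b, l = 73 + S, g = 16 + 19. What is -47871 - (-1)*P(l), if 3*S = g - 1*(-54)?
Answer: -335975/9 ≈ -37331.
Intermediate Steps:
g = 35
S = 89/3 (S = (35 - 1*(-54))/3 = (35 + 54)/3 = (⅓)*89 = 89/3 ≈ 29.667)
l = 308/3 (l = 73 + 89/3 = 308/3 ≈ 102.67)
P(b) = b² (P(b) = (b + b*b) - b = (b + b²) - b = b²)
-47871 - (-1)*P(l) = -47871 - (-1)*(308/3)² = -47871 - (-1)*94864/9 = -47871 - 1*(-94864/9) = -47871 + 94864/9 = -335975/9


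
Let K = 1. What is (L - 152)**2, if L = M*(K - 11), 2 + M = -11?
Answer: 484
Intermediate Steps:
M = -13 (M = -2 - 11 = -13)
L = 130 (L = -13*(1 - 11) = -13*(-10) = 130)
(L - 152)**2 = (130 - 152)**2 = (-22)**2 = 484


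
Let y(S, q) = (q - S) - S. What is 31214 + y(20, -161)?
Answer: 31013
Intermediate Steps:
y(S, q) = q - 2*S
31214 + y(20, -161) = 31214 + (-161 - 2*20) = 31214 + (-161 - 40) = 31214 - 201 = 31013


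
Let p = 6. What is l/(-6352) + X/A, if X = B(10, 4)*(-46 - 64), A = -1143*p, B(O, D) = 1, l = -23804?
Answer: 20493319/5445252 ≈ 3.7635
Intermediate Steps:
A = -6858 (A = -1143*6 = -6858)
X = -110 (X = 1*(-46 - 64) = 1*(-110) = -110)
l/(-6352) + X/A = -23804/(-6352) - 110/(-6858) = -23804*(-1/6352) - 110*(-1/6858) = 5951/1588 + 55/3429 = 20493319/5445252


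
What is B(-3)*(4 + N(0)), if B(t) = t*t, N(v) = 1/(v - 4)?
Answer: 135/4 ≈ 33.750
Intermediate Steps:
N(v) = 1/(-4 + v)
B(t) = t²
B(-3)*(4 + N(0)) = (-3)²*(4 + 1/(-4 + 0)) = 9*(4 + 1/(-4)) = 9*(4 - ¼) = 9*(15/4) = 135/4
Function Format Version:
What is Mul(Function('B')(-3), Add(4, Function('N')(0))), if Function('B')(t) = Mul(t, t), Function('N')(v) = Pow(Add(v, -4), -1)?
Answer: Rational(135, 4) ≈ 33.750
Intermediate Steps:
Function('N')(v) = Pow(Add(-4, v), -1)
Function('B')(t) = Pow(t, 2)
Mul(Function('B')(-3), Add(4, Function('N')(0))) = Mul(Pow(-3, 2), Add(4, Pow(Add(-4, 0), -1))) = Mul(9, Add(4, Pow(-4, -1))) = Mul(9, Add(4, Rational(-1, 4))) = Mul(9, Rational(15, 4)) = Rational(135, 4)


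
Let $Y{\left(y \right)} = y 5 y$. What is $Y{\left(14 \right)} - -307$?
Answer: $1287$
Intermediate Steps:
$Y{\left(y \right)} = 5 y^{2}$ ($Y{\left(y \right)} = 5 y y = 5 y^{2}$)
$Y{\left(14 \right)} - -307 = 5 \cdot 14^{2} - -307 = 5 \cdot 196 + 307 = 980 + 307 = 1287$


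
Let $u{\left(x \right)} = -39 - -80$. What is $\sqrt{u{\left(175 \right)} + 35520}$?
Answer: $\sqrt{35561} \approx 188.58$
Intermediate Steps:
$u{\left(x \right)} = 41$ ($u{\left(x \right)} = -39 + 80 = 41$)
$\sqrt{u{\left(175 \right)} + 35520} = \sqrt{41 + 35520} = \sqrt{35561}$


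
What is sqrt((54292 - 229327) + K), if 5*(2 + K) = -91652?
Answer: I*sqrt(4834185)/5 ≈ 439.74*I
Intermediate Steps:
K = -91662/5 (K = -2 + (1/5)*(-91652) = -2 - 91652/5 = -91662/5 ≈ -18332.)
sqrt((54292 - 229327) + K) = sqrt((54292 - 229327) - 91662/5) = sqrt(-175035 - 91662/5) = sqrt(-966837/5) = I*sqrt(4834185)/5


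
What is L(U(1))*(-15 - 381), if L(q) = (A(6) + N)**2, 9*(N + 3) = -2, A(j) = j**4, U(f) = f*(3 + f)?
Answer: -5956421900/9 ≈ -6.6182e+8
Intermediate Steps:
N = -29/9 (N = -3 + (1/9)*(-2) = -3 - 2/9 = -29/9 ≈ -3.2222)
L(q) = 135373225/81 (L(q) = (6**4 - 29/9)**2 = (1296 - 29/9)**2 = (11635/9)**2 = 135373225/81)
L(U(1))*(-15 - 381) = 135373225*(-15 - 381)/81 = (135373225/81)*(-396) = -5956421900/9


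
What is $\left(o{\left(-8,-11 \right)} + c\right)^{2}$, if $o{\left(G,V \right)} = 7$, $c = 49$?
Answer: $3136$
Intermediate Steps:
$\left(o{\left(-8,-11 \right)} + c\right)^{2} = \left(7 + 49\right)^{2} = 56^{2} = 3136$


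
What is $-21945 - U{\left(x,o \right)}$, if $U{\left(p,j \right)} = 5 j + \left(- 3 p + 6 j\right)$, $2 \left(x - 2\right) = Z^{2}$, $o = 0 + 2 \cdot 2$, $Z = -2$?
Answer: $-21977$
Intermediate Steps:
$o = 4$ ($o = 0 + 4 = 4$)
$x = 4$ ($x = 2 + \frac{\left(-2\right)^{2}}{2} = 2 + \frac{1}{2} \cdot 4 = 2 + 2 = 4$)
$U{\left(p,j \right)} = - 3 p + 11 j$
$-21945 - U{\left(x,o \right)} = -21945 - \left(\left(-3\right) 4 + 11 \cdot 4\right) = -21945 - \left(-12 + 44\right) = -21945 - 32 = -21977$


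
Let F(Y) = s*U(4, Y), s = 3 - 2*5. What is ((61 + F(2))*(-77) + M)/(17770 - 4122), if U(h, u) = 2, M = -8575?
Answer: -6097/6824 ≈ -0.89346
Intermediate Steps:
s = -7 (s = 3 - 10 = -7)
F(Y) = -14 (F(Y) = -7*2 = -14)
((61 + F(2))*(-77) + M)/(17770 - 4122) = ((61 - 14)*(-77) - 8575)/(17770 - 4122) = (47*(-77) - 8575)/13648 = (-3619 - 8575)*(1/13648) = -12194*1/13648 = -6097/6824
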